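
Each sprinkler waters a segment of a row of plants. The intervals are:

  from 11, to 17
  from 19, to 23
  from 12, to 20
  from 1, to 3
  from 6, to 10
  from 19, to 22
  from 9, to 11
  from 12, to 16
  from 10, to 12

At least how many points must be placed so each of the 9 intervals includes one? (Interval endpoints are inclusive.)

Process intervals by earliest right end; each time one isn't hit yet, stab at its right endpoint.
Sorted: [1,3] [6,10] [9,11] [10,12] [12,16] [11,17] [12,20] [19,22] [19,23]
{[1,3]} hit by 3; {[6,10],[9,11],[10,12]} hit by 10; {[12,16],[11,17],[12,20]} hit by 16; {[19,22],[19,23]} hit by 22.
Points: 3, 10, 16, 22 (4 total).

4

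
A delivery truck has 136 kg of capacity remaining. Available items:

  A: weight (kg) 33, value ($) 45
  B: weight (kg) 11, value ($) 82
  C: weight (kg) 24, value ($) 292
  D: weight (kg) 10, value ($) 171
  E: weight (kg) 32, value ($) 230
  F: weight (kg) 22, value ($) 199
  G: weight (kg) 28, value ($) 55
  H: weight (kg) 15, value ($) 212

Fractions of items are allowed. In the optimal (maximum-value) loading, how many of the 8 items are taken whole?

Ratios (sorted): D 17.10, H 14.13, C 12.17, F 9.05, B 7.45, E 7.19, G 1.96, A 1.36
take D (10 @ 171); take H (15 @ 212); take C (24 @ 292); take F (22 @ 199); take B (11 @ 82); take E (32 @ 230); take 22/28 of G → 43.21. Capacity used 136/136.
6 item(s) taken whole; one partial (take 22/28 of G).

6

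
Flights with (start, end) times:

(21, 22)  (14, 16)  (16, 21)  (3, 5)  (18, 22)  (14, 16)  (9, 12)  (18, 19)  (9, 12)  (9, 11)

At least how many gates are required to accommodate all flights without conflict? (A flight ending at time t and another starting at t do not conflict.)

Count concurrent intervals with a sweep; the peak is the room count.
Events (time:±→running): 3:+→1 5:-→0 9:+→1 9:+→2 9:+→3 … peak 3.

3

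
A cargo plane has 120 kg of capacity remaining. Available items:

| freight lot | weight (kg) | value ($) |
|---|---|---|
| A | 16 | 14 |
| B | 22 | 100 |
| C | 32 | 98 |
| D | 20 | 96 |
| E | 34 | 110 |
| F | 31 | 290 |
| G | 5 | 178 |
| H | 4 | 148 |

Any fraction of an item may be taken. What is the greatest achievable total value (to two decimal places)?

Ratios (sorted): H 37.00, G 35.60, F 9.35, D 4.80, B 4.55, E 3.24, C 3.06, A 0.88
take H (4 @ 148); take G (5 @ 178); take F (31 @ 290); take D (20 @ 96); take B (22 @ 100); take E (34 @ 110); take 4/32 of C → 12.25. Capacity used 120/120.
Total value = 934.25

934.25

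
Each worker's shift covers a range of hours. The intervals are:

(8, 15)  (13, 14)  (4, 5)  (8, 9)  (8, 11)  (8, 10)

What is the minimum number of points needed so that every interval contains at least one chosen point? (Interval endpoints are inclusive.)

By right end: [4,5]  [8,9]  [8,10]  [8,11]  [13,14]  [8,15]
[4,5] uncovered → point at 5; [8,9] uncovered → point at 9; [13,14] uncovered → point at 14.
Points: 5, 9, 14 (3 total).

3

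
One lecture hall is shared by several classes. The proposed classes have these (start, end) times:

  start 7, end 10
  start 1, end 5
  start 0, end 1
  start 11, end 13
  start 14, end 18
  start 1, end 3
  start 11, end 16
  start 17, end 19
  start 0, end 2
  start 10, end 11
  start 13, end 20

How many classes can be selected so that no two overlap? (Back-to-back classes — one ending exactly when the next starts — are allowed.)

Sorted by end: (0,1)  (0,2)  (1,3)  (1,5)  (7,10)  (10,11)  (11,13)  (11,16)  (14,18)  (17,19)  (13,20)
take (0,1); take (1,3); take (7,10); take (10,11); take (11,13); take (14,18).
Selected 6 classes.

6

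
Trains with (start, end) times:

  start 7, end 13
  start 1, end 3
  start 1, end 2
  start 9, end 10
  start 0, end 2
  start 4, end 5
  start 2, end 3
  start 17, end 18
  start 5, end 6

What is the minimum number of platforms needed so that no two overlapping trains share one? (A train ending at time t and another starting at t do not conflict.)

3

Events (time:±→running): 0:+→1 1:+→2 1:+→3 … peak 3.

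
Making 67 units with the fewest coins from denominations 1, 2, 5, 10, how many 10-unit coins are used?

67 = 6×10 + 1×5 + 1×2
Count of 10: 6

6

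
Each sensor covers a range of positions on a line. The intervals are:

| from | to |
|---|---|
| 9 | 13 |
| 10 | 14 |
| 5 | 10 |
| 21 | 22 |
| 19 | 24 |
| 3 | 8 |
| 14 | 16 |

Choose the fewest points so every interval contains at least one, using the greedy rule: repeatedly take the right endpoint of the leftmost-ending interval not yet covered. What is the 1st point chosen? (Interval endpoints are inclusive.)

8

Sort by right endpoint; whenever an interval is uncovered, place a point at its right end.
Sorted: [3,8] [5,10] [9,13] [10,14] [14,16] [21,22] [19,24]
{[3,8],[5,10]} hit by 8; {[9,13],[10,14]} hit by 13; {[14,16]} hit by 16; {[21,22],[19,24]} hit by 22.
Points: 8, 13, 16, 22 (4 total).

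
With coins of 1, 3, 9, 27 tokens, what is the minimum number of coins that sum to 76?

6

76 = 2×27 + 2×9 + 1×3 + 1×1
Total coins = 2 + 2 + 1 + 1 = 6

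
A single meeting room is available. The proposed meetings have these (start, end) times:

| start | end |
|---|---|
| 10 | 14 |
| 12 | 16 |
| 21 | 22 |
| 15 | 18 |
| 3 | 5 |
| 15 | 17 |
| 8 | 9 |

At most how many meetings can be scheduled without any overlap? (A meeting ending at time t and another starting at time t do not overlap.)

Sorted by end: (3,5)  (8,9)  (10,14)  (12,16)  (15,17)  (15,18)  (21,22)
take (3,5); take (8,9); take (10,14); take (15,17); take (21,22).
Selected 5 meetings.

5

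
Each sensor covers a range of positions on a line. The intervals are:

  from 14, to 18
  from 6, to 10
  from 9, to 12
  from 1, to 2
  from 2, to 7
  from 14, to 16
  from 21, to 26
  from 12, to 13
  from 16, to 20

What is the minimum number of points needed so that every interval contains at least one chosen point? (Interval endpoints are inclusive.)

Sort by right endpoint; whenever an interval is uncovered, place a point at its right end.
By right end: [1,2]  [2,7]  [6,10]  [9,12]  [12,13]  [14,16]  [14,18]  [16,20]  [21,26]
[1,2] uncovered → point at 2; [6,10] uncovered → point at 10; [12,13] uncovered → point at 13; [14,16] uncovered → point at 16; [21,26] uncovered → point at 26.
Points: 2, 10, 13, 16, 26 (5 total).

5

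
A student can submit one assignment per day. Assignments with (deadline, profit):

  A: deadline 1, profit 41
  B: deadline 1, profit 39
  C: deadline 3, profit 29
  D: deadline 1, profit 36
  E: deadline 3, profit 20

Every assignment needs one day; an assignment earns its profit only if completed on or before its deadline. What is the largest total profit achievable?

90

Profit order: A=41 B=39 D=36 C=29 E=20
Assign: A→slot 1, B skipped, D skipped, C→slot 3, E→slot 2.
Slots: [1:A] [2:E] [3:C]
Profit = 41 + 20 + 29 = 90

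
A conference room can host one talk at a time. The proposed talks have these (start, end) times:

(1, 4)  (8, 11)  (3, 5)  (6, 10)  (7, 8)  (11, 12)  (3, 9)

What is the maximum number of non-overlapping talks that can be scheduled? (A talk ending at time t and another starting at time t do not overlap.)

4

Greedy by earliest finish: after sorting by end time, pick each interval compatible with the last pick.
By end time: (1,4), (3,5), (7,8), (3,9), (6,10), (8,11), (11,12).
Pick (1,4); next start ≥ 4 → (7,8); next start ≥ 8 → (8,11); next start ≥ 11 → (11,12).
Selected 4 talks.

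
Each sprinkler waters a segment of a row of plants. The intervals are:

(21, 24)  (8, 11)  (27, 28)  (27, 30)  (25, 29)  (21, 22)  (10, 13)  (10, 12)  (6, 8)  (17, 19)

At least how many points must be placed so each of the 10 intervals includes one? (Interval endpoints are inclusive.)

5

Sort by right endpoint; whenever an interval is uncovered, place a point at its right end.
Sorted: [6,8] [8,11] [10,12] [10,13] [17,19] [21,22] [21,24] [27,28] [25,29] [27,30]
{[6,8],[8,11]} hit by 8; {[10,12],[10,13]} hit by 12; {[17,19]} hit by 19; {[21,22],[21,24]} hit by 22; {[27,28],[25,29],[27,30]} hit by 28.
Points: 8, 12, 19, 22, 28 (5 total).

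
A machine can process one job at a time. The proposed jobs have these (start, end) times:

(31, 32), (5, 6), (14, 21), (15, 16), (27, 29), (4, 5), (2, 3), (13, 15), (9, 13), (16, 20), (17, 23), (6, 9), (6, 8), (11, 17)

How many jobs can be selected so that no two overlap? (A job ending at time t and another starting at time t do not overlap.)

Sorted by end: (2,3)  (4,5)  (5,6)  (6,8)  (6,9)  (9,13)  (13,15)  (15,16)  (11,17)  (16,20)  (14,21)  (17,23)  (27,29)  (31,32)
take (2,3); take (4,5); take (5,6); take (6,8); skip (6,9); take (9,13); take (13,15); take (15,16); take (16,20); take (27,29); take (31,32).
Selected 10 jobs.

10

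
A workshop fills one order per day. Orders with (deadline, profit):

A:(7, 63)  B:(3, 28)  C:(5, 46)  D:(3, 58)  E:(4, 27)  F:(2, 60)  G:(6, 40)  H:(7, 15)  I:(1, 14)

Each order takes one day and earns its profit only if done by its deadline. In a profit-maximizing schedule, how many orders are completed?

7

Sort by profit descending; place each in the latest free slot ≤ its deadline.
By profit: A(d7,63), F(d2,60), D(d3,58), C(d5,46), G(d6,40), B(d3,28), E(d4,27), H(d7,15), I(d1,14)
A→slot 7; F→slot 2; D→slot 3; C→slot 5; G→slot 6; B→slot 1; E→slot 4; H skipped; I skipped.
7 of 9 scheduled.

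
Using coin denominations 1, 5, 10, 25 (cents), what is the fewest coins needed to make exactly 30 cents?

30 = 1×25 + 1×5
Total coins = 1 + 1 = 2

2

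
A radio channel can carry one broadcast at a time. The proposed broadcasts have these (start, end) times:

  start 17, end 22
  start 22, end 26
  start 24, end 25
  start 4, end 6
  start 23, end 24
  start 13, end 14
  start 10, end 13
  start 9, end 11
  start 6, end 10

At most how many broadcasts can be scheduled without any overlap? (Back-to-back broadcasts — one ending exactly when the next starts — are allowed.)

Sort by end time and greedily take each interval whose start is ≥ the last chosen end.
By end time: (4,6), (6,10), (9,11), (10,13), (13,14), (17,22), (23,24), (24,25), (22,26).
Pick (4,6); next start ≥ 6 → (6,10); next start ≥ 10 → (10,13); next start ≥ 13 → (13,14); next start ≥ 14 → (17,22); next start ≥ 22 → (23,24); next start ≥ 24 → (24,25).
Selected 7 broadcasts.

7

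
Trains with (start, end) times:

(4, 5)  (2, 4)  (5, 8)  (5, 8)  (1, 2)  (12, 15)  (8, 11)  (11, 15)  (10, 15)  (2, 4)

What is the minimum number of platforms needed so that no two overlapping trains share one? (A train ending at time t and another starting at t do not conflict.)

The answer is the maximum number of intervals overlapping at any instant.
Events (time:±→running): 1:+→1 2:-→0 2:+→1 2:+→2 4:-→1 4:-→0 4:+→1 5:-→0 5:+→1 5:+→2 8:-→1 8:-→0 8:+→1 10:+→2 11:-→1 11:+→2 12:+→3 … peak 3.

3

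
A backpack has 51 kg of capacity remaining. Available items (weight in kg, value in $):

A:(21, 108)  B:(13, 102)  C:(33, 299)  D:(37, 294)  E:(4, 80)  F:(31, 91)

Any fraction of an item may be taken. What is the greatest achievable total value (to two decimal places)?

490.24

Greedy by value/weight ratio, highest first.
Ratios (sorted): E 20.00, C 9.06, D 7.95, B 7.85, A 5.14, F 2.94
take E (4 @ 80); take C (33 @ 299); take 14/37 of D → 111.24. Capacity used 51/51.
Total value = 490.24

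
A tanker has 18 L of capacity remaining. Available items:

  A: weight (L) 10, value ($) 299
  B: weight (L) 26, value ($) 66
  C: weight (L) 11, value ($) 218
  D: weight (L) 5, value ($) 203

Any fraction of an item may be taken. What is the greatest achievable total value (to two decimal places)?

561.45

Sort by value per unit weight and fill in that order.
Ratios (sorted): D 40.60, A 29.90, C 19.82, B 2.54
take D (5 @ 203); take A (10 @ 299); take 3/11 of C → 59.45. Capacity used 18/18.
Total value = 561.45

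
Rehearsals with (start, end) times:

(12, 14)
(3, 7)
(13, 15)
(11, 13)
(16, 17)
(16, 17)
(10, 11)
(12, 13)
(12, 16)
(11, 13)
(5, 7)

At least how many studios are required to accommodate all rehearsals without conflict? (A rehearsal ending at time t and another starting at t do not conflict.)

The answer is the maximum number of intervals overlapping at any instant.
Events (time:±→running): 3:+→1 5:+→2 7:-→1 7:-→0 10:+→1 11:-→0 11:+→1 11:+→2 12:+→3 12:+→4 12:+→5 … peak 5.

5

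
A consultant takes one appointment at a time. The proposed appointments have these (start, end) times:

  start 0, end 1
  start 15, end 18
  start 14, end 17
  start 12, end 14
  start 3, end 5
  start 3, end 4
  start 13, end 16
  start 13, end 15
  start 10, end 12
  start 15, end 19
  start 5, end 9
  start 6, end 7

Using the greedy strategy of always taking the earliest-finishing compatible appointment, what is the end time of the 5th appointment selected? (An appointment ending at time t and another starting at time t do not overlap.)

Sorted by end: (0,1)  (3,4)  (3,5)  (6,7)  (5,9)  (10,12)  (12,14)  (13,15)  (13,16)  (14,17)  (15,18)  (15,19)
take (0,1); take (3,4); take (6,7); skip (5,9); take (10,12); take (12,14); skip (13,15); skip (13,16); take (14,17).
Selected: (0,1) (3,4) (6,7) (10,12) (12,14) (14,17)

14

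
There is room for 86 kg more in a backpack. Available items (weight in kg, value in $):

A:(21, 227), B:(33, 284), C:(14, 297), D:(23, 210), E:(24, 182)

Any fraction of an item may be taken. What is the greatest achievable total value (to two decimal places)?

Greedy by value/weight ratio, highest first.
Order: C (297/14=21.21) > A (227/21=10.81) > D (210/23=9.13) > B (284/33=8.61) > E (182/24=7.58)
Fill: take C (14 @ 297) → take A (21 @ 227) → take D (23 @ 210) → take 28/33 of B → 240.97; 86/86 used.
Total value = 974.97

974.97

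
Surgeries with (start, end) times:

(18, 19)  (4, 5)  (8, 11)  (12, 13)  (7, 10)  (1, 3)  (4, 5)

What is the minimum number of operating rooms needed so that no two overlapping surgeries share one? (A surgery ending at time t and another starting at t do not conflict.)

2

starts: [1, 4, 4, 7, 8, 12, 18]
ends:   [3, 5, 5, 10, 11, 13, 19]
s1→1 e3→0 s4→1 s4→2  — peak 2.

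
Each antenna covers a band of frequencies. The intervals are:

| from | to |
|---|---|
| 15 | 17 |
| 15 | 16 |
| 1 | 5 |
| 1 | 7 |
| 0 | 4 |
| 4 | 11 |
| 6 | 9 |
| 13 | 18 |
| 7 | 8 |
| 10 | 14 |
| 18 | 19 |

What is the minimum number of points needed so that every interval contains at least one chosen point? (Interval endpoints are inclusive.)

Sorted: [0,4] [1,5] [1,7] [7,8] [6,9] [4,11] [10,14] [15,16] [15,17] [13,18] [18,19]
{[0,4],[1,5],[1,7]} hit by 4; {[7,8],[6,9],[4,11]} hit by 8; {[10,14]} hit by 14; {[15,16],[15,17],[13,18]} hit by 16; {[18,19]} hit by 19.
Points: 4, 8, 14, 16, 19 (5 total).

5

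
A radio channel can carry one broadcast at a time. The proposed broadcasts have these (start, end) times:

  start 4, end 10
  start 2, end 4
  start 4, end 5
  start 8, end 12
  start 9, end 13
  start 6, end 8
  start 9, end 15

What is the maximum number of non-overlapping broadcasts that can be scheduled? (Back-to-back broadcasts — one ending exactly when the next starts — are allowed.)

4

Order by finish time; keep every interval that doesn't clash with the previous kept one.
Sorted by end: (2,4)  (4,5)  (6,8)  (4,10)  (8,12)  (9,13)  (9,15)
take (2,4); take (4,5); take (6,8); take (8,12); skip (9,15).
Selected 4 broadcasts.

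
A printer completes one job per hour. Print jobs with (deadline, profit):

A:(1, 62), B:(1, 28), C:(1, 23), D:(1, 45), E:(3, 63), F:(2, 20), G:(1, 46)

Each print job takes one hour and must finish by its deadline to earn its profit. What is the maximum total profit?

Sort by profit descending; place each in the latest free slot ≤ its deadline.
Profit order: E=63 A=62 G=46 D=45 B=28 C=23 F=20
Assign: E→slot 3, A→slot 1, G skipped, D skipped, B skipped, C skipped, F→slot 2.
Slots: [1:A] [2:F] [3:E]
Profit = 62 + 20 + 63 = 145

145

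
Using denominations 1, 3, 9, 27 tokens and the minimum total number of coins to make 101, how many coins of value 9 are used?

Use the largest denomination that fits, subtract, and repeat.
101 = 3×27 + 2×9 + 2×1
Count of 9: 2

2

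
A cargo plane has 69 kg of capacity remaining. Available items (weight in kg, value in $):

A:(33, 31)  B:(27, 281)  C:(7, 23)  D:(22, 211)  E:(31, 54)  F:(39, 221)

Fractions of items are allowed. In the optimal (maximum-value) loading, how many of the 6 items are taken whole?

2

Order: B (281/27=10.41) > D (211/22=9.59) > F (221/39=5.67) > C (23/7=3.29) > E (54/31=1.74) > A (31/33=0.94)
Fill: take B (27 @ 281) → take D (22 @ 211) → take 20/39 of F → 113.33; 69/69 used.
2 item(s) taken whole; one partial (take 20/39 of F).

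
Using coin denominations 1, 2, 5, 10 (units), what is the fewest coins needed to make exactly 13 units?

3

13 − 1×10→3 − 1×2→1 − 1×1→0
Total coins = 1 + 1 + 1 = 3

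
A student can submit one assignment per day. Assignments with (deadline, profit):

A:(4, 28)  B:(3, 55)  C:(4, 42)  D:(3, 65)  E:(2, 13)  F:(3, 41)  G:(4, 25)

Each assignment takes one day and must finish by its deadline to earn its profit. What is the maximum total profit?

203

Sort by profit descending; place each in the latest free slot ≤ its deadline.
Profit order: D=65 B=55 C=42 F=41 A=28 G=25 E=13
Assign: D→slot 3, B→slot 2, C→slot 4, F→slot 1, A skipped, G skipped, E skipped.
Slots: [1:F] [2:B] [3:D] [4:C]
Profit = 41 + 55 + 65 + 42 = 203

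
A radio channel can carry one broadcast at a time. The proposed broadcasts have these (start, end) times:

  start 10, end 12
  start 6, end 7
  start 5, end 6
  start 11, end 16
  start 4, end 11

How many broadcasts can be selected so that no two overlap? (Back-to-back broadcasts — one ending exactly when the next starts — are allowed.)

Sorted by end: (5,6)  (6,7)  (4,11)  (10,12)  (11,16)
take (5,6); take (6,7); take (10,12); skip (11,16).
Selected 3 broadcasts.

3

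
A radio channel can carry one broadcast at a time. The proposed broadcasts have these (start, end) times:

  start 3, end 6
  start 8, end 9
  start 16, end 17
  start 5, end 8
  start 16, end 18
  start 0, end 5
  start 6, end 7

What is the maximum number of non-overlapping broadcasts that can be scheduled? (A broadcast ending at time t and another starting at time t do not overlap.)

Sorted by end: (0,5)  (3,6)  (6,7)  (5,8)  (8,9)  (16,17)  (16,18)
take (0,5); skip (3,6); take (6,7); skip (5,8); take (8,9); take (16,17); skip (16,18).
Selected 4 broadcasts.

4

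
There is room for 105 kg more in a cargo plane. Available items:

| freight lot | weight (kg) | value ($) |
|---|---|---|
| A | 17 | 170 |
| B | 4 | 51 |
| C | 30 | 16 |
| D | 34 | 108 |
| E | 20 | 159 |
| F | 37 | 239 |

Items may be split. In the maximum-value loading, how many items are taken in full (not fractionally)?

4

Sort by value per unit weight and fill in that order.
Ratios (sorted): B 12.75, A 10.00, E 7.95, F 6.46, D 3.18, C 0.53
take B (4 @ 51); take A (17 @ 170); take E (20 @ 159); take F (37 @ 239); take 27/34 of D → 85.76. Capacity used 105/105.
4 item(s) taken whole; one partial (take 27/34 of D).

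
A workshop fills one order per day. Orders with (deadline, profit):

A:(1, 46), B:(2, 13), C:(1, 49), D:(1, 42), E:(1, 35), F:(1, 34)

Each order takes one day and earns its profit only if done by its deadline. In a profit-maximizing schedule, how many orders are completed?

Sort by profit descending; place each in the latest free slot ≤ its deadline.
By profit: C(d1,49), A(d1,46), D(d1,42), E(d1,35), F(d1,34), B(d2,13)
C→slot 1; A skipped; D skipped; E skipped; F skipped; B→slot 2.
2 of 6 scheduled.

2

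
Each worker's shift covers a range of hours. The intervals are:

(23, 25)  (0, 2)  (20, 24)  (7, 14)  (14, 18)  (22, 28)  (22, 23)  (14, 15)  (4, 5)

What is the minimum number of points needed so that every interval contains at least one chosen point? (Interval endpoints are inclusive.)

By right end: [0,2]  [4,5]  [7,14]  [14,15]  [14,18]  [22,23]  [20,24]  [23,25]  [22,28]
[0,2] uncovered → point at 2; [4,5] uncovered → point at 5; [7,14] uncovered → point at 14; [22,23] uncovered → point at 23.
Points: 2, 5, 14, 23 (4 total).

4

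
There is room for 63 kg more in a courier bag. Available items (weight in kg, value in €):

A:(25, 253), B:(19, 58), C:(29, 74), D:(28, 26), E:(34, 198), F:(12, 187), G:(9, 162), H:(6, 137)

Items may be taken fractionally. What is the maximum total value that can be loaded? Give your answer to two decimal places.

803.06

Ratios (sorted): H 22.83, G 18.00, F 15.58, A 10.12, E 5.82, B 3.05, C 2.55, D 0.93
take H (6 @ 137); take G (9 @ 162); take F (12 @ 187); take A (25 @ 253); take 11/34 of E → 64.06. Capacity used 63/63.
Total value = 803.06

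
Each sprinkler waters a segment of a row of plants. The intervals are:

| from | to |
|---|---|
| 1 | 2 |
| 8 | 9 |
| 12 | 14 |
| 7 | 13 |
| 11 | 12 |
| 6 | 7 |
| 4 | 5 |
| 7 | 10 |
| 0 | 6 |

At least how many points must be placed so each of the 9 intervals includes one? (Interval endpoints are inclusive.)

Process intervals by earliest right end; each time one isn't hit yet, stab at its right endpoint.
Sorted: [1,2] [4,5] [0,6] [6,7] [8,9] [7,10] [11,12] [7,13] [12,14]
{[1,2]} hit by 2; {[4,5],[0,6]} hit by 5; {[6,7]} hit by 7; {[8,9],[7,10]} hit by 9; {[11,12],[7,13],[12,14]} hit by 12.
Points: 2, 5, 7, 9, 12 (5 total).

5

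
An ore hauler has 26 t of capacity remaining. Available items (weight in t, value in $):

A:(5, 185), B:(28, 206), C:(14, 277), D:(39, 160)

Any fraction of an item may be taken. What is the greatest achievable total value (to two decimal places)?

513.50

Ratios (sorted): A 37.00, C 19.79, B 7.36, D 4.10
take A (5 @ 185); take C (14 @ 277); take 7/28 of B → 51.50. Capacity used 26/26.
Total value = 513.50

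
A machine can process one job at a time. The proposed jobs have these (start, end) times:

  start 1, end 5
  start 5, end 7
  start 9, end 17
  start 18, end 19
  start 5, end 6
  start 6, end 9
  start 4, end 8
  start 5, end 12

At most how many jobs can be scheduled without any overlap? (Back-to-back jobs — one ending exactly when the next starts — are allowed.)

5

Sort by end time and greedily take each interval whose start is ≥ the last chosen end.
Sorted by end: (1,5)  (5,6)  (5,7)  (4,8)  (6,9)  (5,12)  (9,17)  (18,19)
take (1,5); take (5,6); skip (5,7); take (6,9); skip (5,12); take (9,17); take (18,19).
Selected 5 jobs.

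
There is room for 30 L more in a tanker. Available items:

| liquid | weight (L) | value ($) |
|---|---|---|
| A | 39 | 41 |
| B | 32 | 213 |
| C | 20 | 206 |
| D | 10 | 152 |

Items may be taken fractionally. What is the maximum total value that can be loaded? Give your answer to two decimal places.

Order: D (152/10=15.20) > C (206/20=10.30) > B (213/32=6.66) > A (41/39=1.05)
Fill: take D (10 @ 152) → take C (20 @ 206); 30/30 used.
Total value = 358.00

358.00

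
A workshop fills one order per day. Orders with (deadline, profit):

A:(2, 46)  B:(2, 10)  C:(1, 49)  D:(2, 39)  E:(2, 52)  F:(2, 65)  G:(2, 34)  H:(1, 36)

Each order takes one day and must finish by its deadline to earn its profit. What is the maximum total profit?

117

Take jobs in profit order; each goes to the latest open slot no later than its deadline.
Profit order: F=65 E=52 C=49 A=46 D=39 H=36 G=34 B=10
Assign: F→slot 2, E→slot 1, C skipped, A skipped, D skipped, H skipped, G skipped, B skipped.
Slots: [1:E] [2:F]
Profit = 52 + 65 = 117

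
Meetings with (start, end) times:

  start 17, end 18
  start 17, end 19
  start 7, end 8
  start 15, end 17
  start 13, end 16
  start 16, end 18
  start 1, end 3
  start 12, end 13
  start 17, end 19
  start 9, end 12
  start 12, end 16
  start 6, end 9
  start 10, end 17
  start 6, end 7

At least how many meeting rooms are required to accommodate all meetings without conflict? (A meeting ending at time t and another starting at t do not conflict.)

Count concurrent intervals with a sweep; the peak is the room count.
Events (time:±→running): 1:+→1 3:-→0 6:+→1 6:+→2 7:-→1 7:+→2 8:-→1 9:-→0 9:+→1 10:+→2 12:-→1 12:+→2 12:+→3 13:-→2 13:+→3 15:+→4 … peak 4.

4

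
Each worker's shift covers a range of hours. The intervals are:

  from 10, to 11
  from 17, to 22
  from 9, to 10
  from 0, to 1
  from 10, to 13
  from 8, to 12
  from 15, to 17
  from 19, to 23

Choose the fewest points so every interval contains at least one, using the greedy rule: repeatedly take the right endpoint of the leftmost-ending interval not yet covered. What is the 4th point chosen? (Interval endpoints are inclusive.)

23

Sort by right endpoint; whenever an interval is uncovered, place a point at its right end.
By right end: [0,1]  [9,10]  [10,11]  [8,12]  [10,13]  [15,17]  [17,22]  [19,23]
[0,1] uncovered → point at 1; [9,10] uncovered → point at 10; [15,17] uncovered → point at 17; [19,23] uncovered → point at 23.
Points: 1, 10, 17, 23 (4 total).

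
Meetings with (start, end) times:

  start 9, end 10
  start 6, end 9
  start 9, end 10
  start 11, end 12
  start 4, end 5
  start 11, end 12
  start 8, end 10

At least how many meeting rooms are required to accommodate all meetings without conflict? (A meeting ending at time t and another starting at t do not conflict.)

Events (time:±→running): 4:+→1 5:-→0 6:+→1 8:+→2 9:-→1 9:+→2 9:+→3 … peak 3.

3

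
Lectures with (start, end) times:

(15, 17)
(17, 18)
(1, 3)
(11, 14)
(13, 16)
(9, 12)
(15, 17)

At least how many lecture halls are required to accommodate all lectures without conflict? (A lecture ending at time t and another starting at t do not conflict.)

starts: [1, 9, 11, 13, 15, 15, 17]
ends:   [3, 12, 14, 16, 17, 17, 18]
s1→1 e3→0 s9→1 s11→2 e12→1 s13→2 e14→1 s15→2 s15→3  — peak 3.

3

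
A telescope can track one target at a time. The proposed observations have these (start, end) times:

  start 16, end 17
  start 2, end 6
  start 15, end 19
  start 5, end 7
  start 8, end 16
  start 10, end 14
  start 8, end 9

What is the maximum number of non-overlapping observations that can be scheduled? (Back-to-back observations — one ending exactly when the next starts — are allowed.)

By end time: (2,6), (5,7), (8,9), (10,14), (8,16), (16,17), (15,19).
Pick (2,6); next start ≥ 6 → (8,9); next start ≥ 9 → (10,14); next start ≥ 14 → (16,17).
Selected 4 observations.

4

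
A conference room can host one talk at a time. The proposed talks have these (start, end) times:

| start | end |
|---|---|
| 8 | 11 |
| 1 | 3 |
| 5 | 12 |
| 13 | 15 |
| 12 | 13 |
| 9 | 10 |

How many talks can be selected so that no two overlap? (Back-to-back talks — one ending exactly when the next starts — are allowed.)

Sorted by end: (1,3)  (9,10)  (8,11)  (5,12)  (12,13)  (13,15)
take (1,3); take (9,10); take (12,13); take (13,15).
Selected 4 talks.

4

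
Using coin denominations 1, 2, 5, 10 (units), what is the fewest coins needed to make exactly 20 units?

Use the largest denomination that fits, subtract, and repeat.
20 − 2×10→0
Total coins = 2 = 2

2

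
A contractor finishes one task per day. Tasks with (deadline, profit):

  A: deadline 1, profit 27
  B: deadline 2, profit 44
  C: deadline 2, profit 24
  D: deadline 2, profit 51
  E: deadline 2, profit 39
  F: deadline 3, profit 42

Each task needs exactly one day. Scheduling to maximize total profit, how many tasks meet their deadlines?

3

Take jobs in profit order; each goes to the latest open slot no later than its deadline.
By profit: D(d2,51), B(d2,44), F(d3,42), E(d2,39), A(d1,27), C(d2,24)
D→slot 2; B→slot 1; F→slot 3; E skipped; A skipped; C skipped.
3 of 6 scheduled.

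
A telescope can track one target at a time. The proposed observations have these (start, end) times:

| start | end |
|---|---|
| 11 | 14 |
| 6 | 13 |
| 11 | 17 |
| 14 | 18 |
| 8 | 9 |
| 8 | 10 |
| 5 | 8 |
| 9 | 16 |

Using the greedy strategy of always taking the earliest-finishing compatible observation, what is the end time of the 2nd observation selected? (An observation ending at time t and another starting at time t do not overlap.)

By end time: (5,8), (8,9), (8,10), (6,13), (11,14), (9,16), (11,17), (14,18).
Pick (5,8); next start ≥ 8 → (8,9); next start ≥ 9 → (11,14); next start ≥ 14 → (14,18).
Selected: (5,8) (8,9) (11,14) (14,18)

9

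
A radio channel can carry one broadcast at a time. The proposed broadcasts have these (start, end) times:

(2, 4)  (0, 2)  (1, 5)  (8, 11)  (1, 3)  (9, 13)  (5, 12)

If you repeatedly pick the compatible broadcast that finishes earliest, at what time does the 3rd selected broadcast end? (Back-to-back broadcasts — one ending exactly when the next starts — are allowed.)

Greedy by earliest finish: after sorting by end time, pick each interval compatible with the last pick.
By end time: (0,2), (1,3), (2,4), (1,5), (8,11), (5,12), (9,13).
Pick (0,2); next start ≥ 2 → (2,4); next start ≥ 4 → (8,11).
Selected: (0,2) (2,4) (8,11)

11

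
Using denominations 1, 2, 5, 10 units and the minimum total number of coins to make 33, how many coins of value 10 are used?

33 = 3×10 + 1×2 + 1×1
Count of 10: 3

3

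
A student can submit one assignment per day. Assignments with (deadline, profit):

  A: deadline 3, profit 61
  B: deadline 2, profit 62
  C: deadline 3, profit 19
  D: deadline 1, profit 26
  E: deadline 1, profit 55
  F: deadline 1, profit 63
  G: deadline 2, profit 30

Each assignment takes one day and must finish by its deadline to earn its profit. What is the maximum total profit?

186

Take jobs in profit order; each goes to the latest open slot no later than its deadline.
By profit: F(d1,63), B(d2,62), A(d3,61), E(d1,55), G(d2,30), D(d1,26), C(d3,19)
F→slot 1; B→slot 2; A→slot 3; E skipped; G skipped; D skipped; C skipped.
Profit = 63 + 62 + 61 = 186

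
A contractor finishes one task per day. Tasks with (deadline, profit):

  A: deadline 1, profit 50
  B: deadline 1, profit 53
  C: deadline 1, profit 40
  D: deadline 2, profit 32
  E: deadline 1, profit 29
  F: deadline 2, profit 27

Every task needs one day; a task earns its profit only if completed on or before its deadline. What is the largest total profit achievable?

85

Take jobs in profit order; each goes to the latest open slot no later than its deadline.
By profit: B(d1,53), A(d1,50), C(d1,40), D(d2,32), E(d1,29), F(d2,27)
B→slot 1; A skipped; C skipped; D→slot 2; E skipped; F skipped.
Profit = 53 + 32 = 85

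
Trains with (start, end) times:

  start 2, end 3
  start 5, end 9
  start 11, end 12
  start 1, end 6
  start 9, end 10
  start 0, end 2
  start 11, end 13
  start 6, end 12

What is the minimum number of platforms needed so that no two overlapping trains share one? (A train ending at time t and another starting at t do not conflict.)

The answer is the maximum number of intervals overlapping at any instant.
Events (time:±→running): 0:+→1 1:+→2 2:-→1 2:+→2 3:-→1 5:+→2 6:-→1 6:+→2 9:-→1 9:+→2 10:-→1 11:+→2 11:+→3 … peak 3.

3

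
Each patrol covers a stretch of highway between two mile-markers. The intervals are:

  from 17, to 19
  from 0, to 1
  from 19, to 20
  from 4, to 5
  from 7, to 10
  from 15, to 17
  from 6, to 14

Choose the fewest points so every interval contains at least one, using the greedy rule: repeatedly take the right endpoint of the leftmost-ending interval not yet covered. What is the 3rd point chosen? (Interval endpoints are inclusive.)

Process intervals by earliest right end; each time one isn't hit yet, stab at its right endpoint.
Sorted: [0,1] [4,5] [7,10] [6,14] [15,17] [17,19] [19,20]
{[0,1]} hit by 1; {[4,5]} hit by 5; {[7,10],[6,14]} hit by 10; {[15,17],[17,19]} hit by 17; {[19,20]} hit by 20.
Points: 1, 5, 10, 17, 20 (5 total).

10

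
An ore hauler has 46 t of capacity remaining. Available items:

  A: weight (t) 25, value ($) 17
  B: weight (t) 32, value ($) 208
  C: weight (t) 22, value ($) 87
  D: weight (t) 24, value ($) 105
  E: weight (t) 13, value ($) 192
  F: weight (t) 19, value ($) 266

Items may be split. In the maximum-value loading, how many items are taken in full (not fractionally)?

Sort by value per unit weight and fill in that order.
Ratios (sorted): E 14.77, F 14.00, B 6.50, D 4.38, C 3.95, A 0.68
take E (13 @ 192); take F (19 @ 266); take 14/32 of B → 91.00. Capacity used 46/46.
2 item(s) taken whole; one partial (take 14/32 of B).

2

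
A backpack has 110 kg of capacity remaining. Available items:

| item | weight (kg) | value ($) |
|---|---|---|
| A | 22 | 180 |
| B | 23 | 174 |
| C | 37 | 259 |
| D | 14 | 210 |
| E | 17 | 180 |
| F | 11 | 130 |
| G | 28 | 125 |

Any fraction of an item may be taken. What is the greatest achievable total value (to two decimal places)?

Greedy by value/weight ratio, highest first.
Order: D (210/14=15.00) > F (130/11=11.82) > E (180/17=10.59) > A (180/22=8.18) > B (174/23=7.57) > C (259/37=7.00) > G (125/28=4.46)
Fill: take D (14 @ 210) → take F (11 @ 130) → take E (17 @ 180) → take A (22 @ 180) → take B (23 @ 174) → take 23/37 of C → 161.00; 110/110 used.
Total value = 1035.00

1035.00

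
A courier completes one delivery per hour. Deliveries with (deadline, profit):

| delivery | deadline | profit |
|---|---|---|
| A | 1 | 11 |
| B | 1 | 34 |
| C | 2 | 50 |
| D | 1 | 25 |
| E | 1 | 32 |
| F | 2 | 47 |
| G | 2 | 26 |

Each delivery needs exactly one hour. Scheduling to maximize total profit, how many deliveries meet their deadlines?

Sort by profit descending; place each in the latest free slot ≤ its deadline.
Profit order: C=50 F=47 B=34 E=32 G=26 D=25 A=11
Assign: C→slot 2, F→slot 1, B skipped, E skipped, G skipped, D skipped, A skipped.
Slots: [1:F] [2:C]
2 of 7 scheduled.

2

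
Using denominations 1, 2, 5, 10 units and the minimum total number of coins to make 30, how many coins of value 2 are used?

0

30 = 3×10
Count of 2: 0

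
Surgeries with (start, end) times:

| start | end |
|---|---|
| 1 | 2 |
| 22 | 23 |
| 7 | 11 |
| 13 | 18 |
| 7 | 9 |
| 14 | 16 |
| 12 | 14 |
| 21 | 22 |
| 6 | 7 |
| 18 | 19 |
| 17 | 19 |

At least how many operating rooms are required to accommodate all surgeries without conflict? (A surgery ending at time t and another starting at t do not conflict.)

Events (time:±→running): 1:+→1 2:-→0 6:+→1 7:-→0 7:+→1 7:+→2 … peak 2.

2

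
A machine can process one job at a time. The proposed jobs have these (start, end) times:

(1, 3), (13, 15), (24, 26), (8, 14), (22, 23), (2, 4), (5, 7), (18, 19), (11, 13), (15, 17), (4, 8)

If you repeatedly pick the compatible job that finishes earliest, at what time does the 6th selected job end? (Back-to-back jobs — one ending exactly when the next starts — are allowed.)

By end time: (1,3), (2,4), (5,7), (4,8), (11,13), (8,14), (13,15), (15,17), (18,19), (22,23), (24,26).
Pick (1,3); next start ≥ 3 → (5,7); next start ≥ 7 → (11,13); next start ≥ 13 → (13,15); next start ≥ 15 → (15,17); next start ≥ 17 → (18,19); next start ≥ 19 → (22,23); next start ≥ 23 → (24,26).
Selected: (1,3) (5,7) (11,13) (13,15) (15,17) (18,19) (22,23) (24,26)

19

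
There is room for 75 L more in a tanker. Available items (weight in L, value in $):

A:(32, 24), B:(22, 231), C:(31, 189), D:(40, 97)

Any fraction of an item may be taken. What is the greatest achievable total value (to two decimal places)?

Sort by value per unit weight and fill in that order.
Order: B (231/22=10.50) > C (189/31=6.10) > D (97/40=2.42) > A (24/32=0.75)
Fill: take B (22 @ 231) → take C (31 @ 189) → take 22/40 of D → 53.35; 75/75 used.
Total value = 473.35

473.35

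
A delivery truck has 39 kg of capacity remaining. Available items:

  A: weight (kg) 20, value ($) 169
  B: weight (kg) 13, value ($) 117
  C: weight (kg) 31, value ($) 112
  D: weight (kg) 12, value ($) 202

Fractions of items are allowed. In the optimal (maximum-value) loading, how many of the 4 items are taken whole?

2

Ratios (sorted): D 16.83, B 9.00, A 8.45, C 3.61
take D (12 @ 202); take B (13 @ 117); take 14/20 of A → 118.30. Capacity used 39/39.
2 item(s) taken whole; one partial (take 14/20 of A).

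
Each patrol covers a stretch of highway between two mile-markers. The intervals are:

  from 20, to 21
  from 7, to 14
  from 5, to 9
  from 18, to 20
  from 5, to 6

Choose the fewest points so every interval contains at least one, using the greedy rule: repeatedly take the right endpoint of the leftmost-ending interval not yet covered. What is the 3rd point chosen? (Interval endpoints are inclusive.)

20

Sorted: [5,6] [5,9] [7,14] [18,20] [20,21]
{[5,6],[5,9]} hit by 6; {[7,14]} hit by 14; {[18,20],[20,21]} hit by 20.
Points: 6, 14, 20 (3 total).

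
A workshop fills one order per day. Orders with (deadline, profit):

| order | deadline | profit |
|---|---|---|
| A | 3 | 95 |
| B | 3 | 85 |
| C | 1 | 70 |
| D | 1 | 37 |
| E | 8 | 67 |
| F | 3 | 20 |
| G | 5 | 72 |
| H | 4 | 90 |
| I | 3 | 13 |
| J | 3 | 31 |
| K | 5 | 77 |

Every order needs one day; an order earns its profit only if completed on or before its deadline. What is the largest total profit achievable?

Profit order: A=95 H=90 B=85 K=77 G=72 C=70 E=67 D=37 J=31 F=20 I=13
Assign: A→slot 3, H→slot 4, B→slot 2, K→slot 5, G→slot 1, C skipped, E→slot 8, D skipped, J skipped, F skipped, I skipped.
Slots: [1:G] [2:B] [3:A] [4:H] [5:K] [8:E]
Profit = 72 + 85 + 95 + 90 + 77 + 67 = 486

486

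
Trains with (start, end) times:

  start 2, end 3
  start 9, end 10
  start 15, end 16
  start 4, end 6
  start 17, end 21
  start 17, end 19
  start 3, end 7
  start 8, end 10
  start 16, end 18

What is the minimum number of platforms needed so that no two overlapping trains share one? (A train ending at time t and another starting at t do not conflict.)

3

Count concurrent intervals with a sweep; the peak is the room count.
Events (time:±→running): 2:+→1 3:-→0 3:+→1 4:+→2 6:-→1 7:-→0 8:+→1 9:+→2 10:-→1 10:-→0 15:+→1 16:-→0 16:+→1 17:+→2 17:+→3 … peak 3.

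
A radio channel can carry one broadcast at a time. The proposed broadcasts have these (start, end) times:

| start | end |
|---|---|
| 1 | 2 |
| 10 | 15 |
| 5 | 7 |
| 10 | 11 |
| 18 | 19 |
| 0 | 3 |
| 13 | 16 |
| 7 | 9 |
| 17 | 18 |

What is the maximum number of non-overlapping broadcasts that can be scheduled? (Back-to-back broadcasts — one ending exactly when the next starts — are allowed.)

7

Sorted by end: (1,2)  (0,3)  (5,7)  (7,9)  (10,11)  (10,15)  (13,16)  (17,18)  (18,19)
take (1,2); take (5,7); take (7,9); take (10,11); skip (10,15); take (13,16); take (17,18); take (18,19).
Selected 7 broadcasts.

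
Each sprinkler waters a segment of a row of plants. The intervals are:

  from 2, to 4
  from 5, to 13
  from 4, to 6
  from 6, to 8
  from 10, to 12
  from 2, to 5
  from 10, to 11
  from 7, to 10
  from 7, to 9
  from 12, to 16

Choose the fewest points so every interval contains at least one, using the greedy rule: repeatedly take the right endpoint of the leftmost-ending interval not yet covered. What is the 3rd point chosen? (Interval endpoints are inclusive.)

Sort by right endpoint; whenever an interval is uncovered, place a point at its right end.
By right end: [2,4]  [2,5]  [4,6]  [6,8]  [7,9]  [7,10]  [10,11]  [10,12]  [5,13]  [12,16]
[2,4] uncovered → point at 4; [6,8] uncovered → point at 8; [10,11] uncovered → point at 11; [12,16] uncovered → point at 16.
Points: 4, 8, 11, 16 (4 total).

11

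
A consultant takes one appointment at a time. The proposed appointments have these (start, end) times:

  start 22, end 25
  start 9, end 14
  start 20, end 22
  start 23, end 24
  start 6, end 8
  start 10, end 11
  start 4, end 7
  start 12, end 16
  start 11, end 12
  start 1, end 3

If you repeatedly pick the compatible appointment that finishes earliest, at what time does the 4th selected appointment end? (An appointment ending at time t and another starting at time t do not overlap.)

Sorted by end: (1,3)  (4,7)  (6,8)  (10,11)  (11,12)  (9,14)  (12,16)  (20,22)  (23,24)  (22,25)
take (1,3); take (4,7); take (10,11); take (11,12); skip (9,14); take (12,16); take (20,22); take (23,24).
Selected: (1,3) (4,7) (10,11) (11,12) (12,16) (20,22) (23,24)

12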